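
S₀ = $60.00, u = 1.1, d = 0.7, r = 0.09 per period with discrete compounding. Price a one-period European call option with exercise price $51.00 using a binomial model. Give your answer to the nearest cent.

Risk-neutral probability p = (1 + 0.09 − 0.7)/(1.1 − 0.7) = 0.3900/0.4000 = 0.9750
Terminal stock prices: S_u = 66, S_d = 42
Terminal payoffs (S − K): max(15, 0) = 15, max(-9, 0) = 0
Node 0 (S = 60): V_0 = 1/1.09·[0.9750·15.0000 + 0.0250·0.0000] = 13.4174

$13.42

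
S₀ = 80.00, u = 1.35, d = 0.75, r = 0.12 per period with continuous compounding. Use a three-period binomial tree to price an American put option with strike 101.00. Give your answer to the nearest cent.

21.00

Risk-neutral probability p = (e^0.12 − 0.75)/(1.35 − 0.75) = 0.3775/0.6000 = 0.6292
Terminal stock prices: S_uuu = 196.8, S_uud = 109.4, S_udd = 60.75, S_ddd = 33.75
Terminal payoffs (K − S): max(-95.83, 0) = 0, max(-8.35, 0) = 0, max(40.25, 0) = 40.25, max(67.25, 0) = 67.25
Node uu (S = 145.8): continuation = e^(−0.12)·[0.6292·0.0000 + 0.3708·0.0000] = 0.0000; exercise value = 0.0000 ≤ continuation, so V_uu = 0.0000
Node ud (S = 81): continuation = e^(−0.12)·[0.6292·0.0000 + 0.3708·40.2500] = 13.2384; exercise value = 20.0000 > continuation, so V_ud = 20.0000 (exercise)
Node dd (S = 45): continuation = e^(−0.12)·[0.6292·40.2500 + 0.3708·67.2500] = 44.5790; exercise value = 56.0000 > continuation, so V_dd = 56.0000 (exercise)
Node u (S = 108): continuation = e^(−0.12)·[0.6292·0.0000 + 0.3708·20.0000] = 6.5781; exercise value = 0.0000 ≤ continuation, so V_u = 6.5781
Node d (S = 60): continuation = e^(−0.12)·[0.6292·20.0000 + 0.3708·56.0000] = 29.5790; exercise value = 41.0000 > continuation, so V_d = 41.0000 (exercise)
Node 0 (S = 80): continuation = e^(−0.12)·[0.6292·6.5781 + 0.3708·41.0000] = 17.1558; exercise value = 21.0000 > continuation, so V_0 = 21.0000 (exercise)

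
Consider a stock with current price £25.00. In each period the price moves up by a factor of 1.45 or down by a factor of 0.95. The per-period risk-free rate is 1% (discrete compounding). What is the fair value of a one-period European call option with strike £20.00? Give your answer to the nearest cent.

Risk-neutral probability p = (1 + 0.01 − 0.95)/(1.45 − 0.95) = 0.0600/0.5000 = 0.1200
Terminal stock prices: S_u = 36.25, S_d = 23.75
Terminal payoffs (S − K): max(16.25, 0) = 16.25, max(3.75, 0) = 3.75
Node 0 (S = 25): V_0 = 1/1.01·[0.1200·16.2500 + 0.8800·3.7500] = 5.1980

£5.20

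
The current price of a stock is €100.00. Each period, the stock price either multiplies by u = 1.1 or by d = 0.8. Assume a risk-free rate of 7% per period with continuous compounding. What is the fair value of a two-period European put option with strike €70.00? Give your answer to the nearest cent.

Risk-neutral probability p = (e^0.07 − 0.8)/(1.1 − 0.8) = 0.2725/0.3000 = 0.9084
Terminal stock prices: S_uu = 121, S_ud = 88, S_dd = 64
Terminal payoffs (K − S): max(-51, 0) = 0, max(-18, 0) = 0, max(6, 0) = 6
Node u (S = 110): V_u = e^(−0.07)·[0.9084·0.0000 + 0.0916·0.0000] = 0.0000
Node d (S = 80): V_d = e^(−0.07)·[0.9084·0.0000 + 0.0916·6.0000] = 0.5127
Node 0 (S = 100): V_0 = e^(−0.07)·[0.9084·0.0000 + 0.0916·0.5127] = 0.0438

€0.04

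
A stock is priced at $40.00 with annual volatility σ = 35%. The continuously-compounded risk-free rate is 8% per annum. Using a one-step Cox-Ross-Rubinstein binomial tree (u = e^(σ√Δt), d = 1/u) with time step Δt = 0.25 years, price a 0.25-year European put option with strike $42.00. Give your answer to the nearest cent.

CRR parameters: u = e^(σ√Δt) = e^(0.35·√0.25) = 1.1912, d = 1/u = 0.8395
Per-period rate: rΔt = 0.08·0.25 = 0.02, so R = e^0.02 = 1.0202
Risk-neutral probability p = (e^0.02 − 0.8395)/(1.1912 − 0.8395) = 0.1807/0.3518 = 0.5138
Terminal stock prices: S_u = 47.65, S_d = 33.58
Terminal payoffs (K − S): max(-5.65, 0) = 0, max(8.422, 0) = 8.422
Node 0 (S = 40): V_0 = e^(−0.02)·[0.5138·0.0000 + 0.4862·8.4217] = 4.0137

$4.01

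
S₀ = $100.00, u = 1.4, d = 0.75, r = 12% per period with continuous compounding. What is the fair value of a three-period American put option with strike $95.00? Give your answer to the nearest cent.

Risk-neutral probability p = (e^0.12 − 0.75)/(1.4 − 0.75) = 0.3775/0.6500 = 0.5808
Terminal stock prices: S_uuu = 274.4, S_uud = 147, S_udd = 78.75, S_ddd = 42.19
Terminal payoffs (K − S): max(-179.4, 0) = 0, max(-52, 0) = 0, max(16.25, 0) = 16.25, max(52.81, 0) = 52.81
Node uu (S = 196): continuation = e^(−0.12)·[0.5808·0.0000 + 0.4192·0.0000] = 0.0000; exercise value = 0.0000 ≤ continuation, so V_uu = 0.0000
Node ud (S = 105): continuation = e^(−0.12)·[0.5808·0.0000 + 0.4192·16.2500] = 6.0422; exercise value = 0.0000 ≤ continuation, so V_ud = 6.0422
Node dd (S = 56.25): continuation = e^(−0.12)·[0.5808·16.2500 + 0.4192·52.8125] = 28.0074; exercise value = 38.7500 > continuation, so V_dd = 38.7500 (exercise)
Node u (S = 140): continuation = e^(−0.12)·[0.5808·0.0000 + 0.4192·6.0422] = 2.2467; exercise value = 0.0000 ≤ continuation, so V_u = 2.2467
Node d (S = 75): continuation = e^(−0.12)·[0.5808·6.0422 + 0.4192·38.7500] = 17.5207; exercise value = 20.0000 > continuation, so V_d = 20.0000 (exercise)
Node 0 (S = 100): continuation = e^(−0.12)·[0.5808·2.2467 + 0.4192·20.0000] = 8.5938; exercise value = 0.0000 ≤ continuation, so V_0 = 8.5938

$8.59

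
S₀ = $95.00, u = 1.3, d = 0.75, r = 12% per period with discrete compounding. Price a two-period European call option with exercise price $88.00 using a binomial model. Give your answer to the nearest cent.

$27.80

Risk-neutral probability p = (1 + 0.12 − 0.75)/(1.3 − 0.75) = 0.3700/0.5500 = 0.6727
Terminal stock prices: S_uu = 160.6, S_ud = 92.62, S_dd = 53.44
Terminal payoffs (S − K): max(72.55, 0) = 72.55, max(4.625, 0) = 4.625, max(-34.56, 0) = 0
Node u (S = 123.5): V_u = 1/1.12·[0.6727·72.5500 + 0.3273·4.6250] = 44.9286
Node d (S = 71.25): V_d = 1/1.12·[0.6727·4.6250 + 0.3273·0.0000] = 2.7780
Node 0 (S = 95): V_0 = 1/1.12·[0.6727·44.9286 + 0.3273·2.7780] = 27.7981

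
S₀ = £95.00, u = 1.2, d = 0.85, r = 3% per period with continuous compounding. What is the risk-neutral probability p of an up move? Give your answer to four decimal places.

Risk-neutral probability p = (e^0.03 − 0.85)/(1.2 − 0.85) = 0.1805/0.3500 = 0.5156

p = 0.5156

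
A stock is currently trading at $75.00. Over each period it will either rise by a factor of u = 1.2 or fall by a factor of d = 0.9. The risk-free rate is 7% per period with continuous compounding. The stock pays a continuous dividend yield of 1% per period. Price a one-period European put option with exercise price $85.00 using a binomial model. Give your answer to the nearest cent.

$7.51

Per-period risk-free factor R = e^0.07 = 1.0725; dividend-adjusted growth = e^(0.07−0.01) = 1.0618.
Risk-neutral probability p = (1.0618 − 0.9)/(1.2 − 0.9) = 0.1618/0.3000 = 0.5395
Terminal stock prices: S_u = 90, S_d = 67.5
Terminal payoffs (K − S): max(-5, 0) = 0, max(17.5, 0) = 17.5
Node 0 (S = 75): V_0 = e^(−0.07)·[0.5395·0.0000 + 0.4605·17.5000] = 7.5147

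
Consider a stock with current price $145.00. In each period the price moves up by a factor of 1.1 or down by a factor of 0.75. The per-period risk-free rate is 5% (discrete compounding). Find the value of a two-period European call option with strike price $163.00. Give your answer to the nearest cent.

$8.30

Risk-neutral probability p = (1 + 0.05 − 0.75)/(1.1 − 0.75) = 0.3000/0.3500 = 0.8571
Terminal stock prices: S_uu = 175.5, S_ud = 119.6, S_dd = 81.56
Terminal payoffs (S − K): max(12.45, 0) = 12.45, max(-43.38, 0) = 0, max(-81.44, 0) = 0
Node u (S = 159.5): V_u = 1/1.05·[0.8571·12.4500 + 0.1429·0.0000] = 10.1633
Node d (S = 108.8): V_d = 1/1.05·[0.8571·0.0000 + 0.1429·0.0000] = 0.0000
Node 0 (S = 145): V_0 = 1/1.05·[0.8571·10.1633 + 0.1429·0.0000] = 8.2965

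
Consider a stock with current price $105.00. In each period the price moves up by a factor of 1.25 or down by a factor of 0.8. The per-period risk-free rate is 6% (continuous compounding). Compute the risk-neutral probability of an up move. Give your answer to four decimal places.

p = 0.5819

Risk-neutral probability p = (e^0.06 − 0.8)/(1.25 − 0.8) = 0.2618/0.4500 = 0.5819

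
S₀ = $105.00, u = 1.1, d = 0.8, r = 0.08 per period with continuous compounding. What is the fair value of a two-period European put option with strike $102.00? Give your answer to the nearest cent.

Risk-neutral probability p = (e^0.08 − 0.8)/(1.1 − 0.8) = 0.2833/0.3000 = 0.9443
Terminal stock prices: S_uu = 127.1, S_ud = 92.4, S_dd = 67.2
Terminal payoffs (K − S): max(-25.05, 0) = 0, max(9.6, 0) = 9.6, max(34.8, 0) = 34.8
Node u (S = 115.5): V_u = e^(−0.08)·[0.9443·0.0000 + 0.0557·9.6000] = 0.4937
Node d (S = 84): V_d = e^(−0.08)·[0.9443·9.6000 + 0.0557·34.8000] = 10.1579
Node 0 (S = 105): V_0 = e^(−0.08)·[0.9443·0.4937 + 0.0557·10.1579] = 0.9527

$0.95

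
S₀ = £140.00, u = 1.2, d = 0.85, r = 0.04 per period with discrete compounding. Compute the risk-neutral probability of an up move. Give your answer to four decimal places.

Risk-neutral probability p = (1 + 0.04 − 0.85)/(1.2 − 0.85) = 0.1900/0.3500 = 0.5429

p = 0.5429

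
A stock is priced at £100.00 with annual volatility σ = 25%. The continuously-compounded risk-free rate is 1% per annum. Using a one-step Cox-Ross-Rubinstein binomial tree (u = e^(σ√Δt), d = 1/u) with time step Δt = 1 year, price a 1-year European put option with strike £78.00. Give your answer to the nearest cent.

£0.06

CRR parameters: u = e^(σ√Δt) = e^(0.25·√1) = 1.2840, d = 1/u = 0.7788
Per-period rate: rΔt = 0.01·1 = 0.01, so R = e^0.01 = 1.0101
Risk-neutral probability p = (e^0.01 − 0.7788)/(1.2840 − 0.7788) = 0.2312/0.5052 = 0.4577
Terminal stock prices: S_u = 128.4, S_d = 77.88
Terminal payoffs (K − S): max(-50.4, 0) = 0, max(0.1199, 0) = 0.1199
Node 0 (S = 100): V_0 = e^(−0.01)·[0.4577·0.0000 + 0.5423·0.1199] = 0.0644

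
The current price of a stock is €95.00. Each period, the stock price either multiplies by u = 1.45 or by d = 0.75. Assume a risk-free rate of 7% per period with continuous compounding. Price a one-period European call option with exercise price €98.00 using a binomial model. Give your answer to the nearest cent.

€17.08

Risk-neutral probability p = (e^0.07 − 0.75)/(1.45 − 0.75) = 0.3225/0.7000 = 0.4607
Terminal stock prices: S_u = 137.8, S_d = 71.25
Terminal payoffs (S − K): max(39.75, 0) = 39.75, max(-26.75, 0) = 0
Node 0 (S = 95): V_0 = e^(−0.07)·[0.4607·39.7500 + 0.5393·0.0000] = 17.0757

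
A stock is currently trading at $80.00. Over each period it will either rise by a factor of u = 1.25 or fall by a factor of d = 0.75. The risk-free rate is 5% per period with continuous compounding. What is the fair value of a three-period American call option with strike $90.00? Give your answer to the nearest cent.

Risk-neutral probability p = (e^0.05 − 0.75)/(1.25 − 0.75) = 0.3013/0.5000 = 0.6025
Terminal stock prices: S_uuu = 156.2, S_uud = 93.75, S_udd = 56.25, S_ddd = 33.75
Terminal payoffs (S − K): max(66.25, 0) = 66.25, max(3.75, 0) = 3.75, max(-33.75, 0) = 0, max(-56.25, 0) = 0
Node uu (S = 125): continuation = e^(−0.05)·[0.6025·66.2500 + 0.3975·3.7500] = 39.3894; exercise value = 35.0000 ≤ continuation, so V_uu = 39.3894
Node ud (S = 75): continuation = e^(−0.05)·[0.6025·3.7500 + 0.3975·0.0000] = 2.1493; exercise value = 0.0000 ≤ continuation, so V_ud = 2.1493
Node dd (S = 45): continuation = e^(−0.05)·[0.6025·0.0000 + 0.3975·0.0000] = 0.0000; exercise value = 0.0000 ≤ continuation, so V_dd = 0.0000
Node u (S = 100): continuation = e^(−0.05)·[0.6025·39.3894 + 0.3975·2.1493] = 23.3888; exercise value = 10.0000 ≤ continuation, so V_u = 23.3888
Node d (S = 60): continuation = e^(−0.05)·[0.6025·2.1493 + 0.3975·0.0000] = 1.2319; exercise value = 0.0000 ≤ continuation, so V_d = 1.2319
Node 0 (S = 80): continuation = e^(−0.05)·[0.6025·23.3888 + 0.3975·1.2319] = 13.8712; exercise value = 0.0000 ≤ continuation, so V_0 = 13.8712

$13.87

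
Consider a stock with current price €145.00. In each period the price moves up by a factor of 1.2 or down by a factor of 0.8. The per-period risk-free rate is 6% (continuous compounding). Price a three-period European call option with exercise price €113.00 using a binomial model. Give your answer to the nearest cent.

€52.27

Risk-neutral probability p = (e^0.06 − 0.8)/(1.2 − 0.8) = 0.2618/0.4000 = 0.6546
Terminal stock prices: S_uuu = 250.6, S_uud = 167, S_udd = 111.4, S_ddd = 74.24
Terminal payoffs (S − K): max(137.6, 0) = 137.6, max(54.04, 0) = 54.04, max(-1.64, 0) = 0, max(-38.76, 0) = 0
Node uu (S = 208.8): V_uu = e^(−0.06)·[0.6546·137.5600 + 0.3454·54.0400] = 102.3806
Node ud (S = 139.2): V_ud = e^(−0.06)·[0.6546·54.0400 + 0.3454·0.0000] = 33.3141
Node dd (S = 92.8): V_dd = e^(−0.06)·[0.6546·0.0000 + 0.3454·0.0000] = 0.0000
Node u (S = 174): V_u = e^(−0.06)·[0.6546·102.3806 + 0.3454·33.3141] = 73.9515
Node d (S = 116): V_d = e^(−0.06)·[0.6546·33.3141 + 0.3454·0.0000] = 20.5372
Node 0 (S = 145): V_0 = e^(−0.06)·[0.6546·73.9515 + 0.3454·20.5372] = 52.2696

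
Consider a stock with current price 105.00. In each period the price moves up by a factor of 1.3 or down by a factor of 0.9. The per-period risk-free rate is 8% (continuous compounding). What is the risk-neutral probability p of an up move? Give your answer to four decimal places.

Risk-neutral probability p = (e^0.08 − 0.9)/(1.3 − 0.9) = 0.1833/0.4000 = 0.4582

p = 0.4582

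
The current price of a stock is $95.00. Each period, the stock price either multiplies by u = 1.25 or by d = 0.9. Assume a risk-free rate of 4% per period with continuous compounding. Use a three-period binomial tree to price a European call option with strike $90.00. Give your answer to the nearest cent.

$19.11

Risk-neutral probability p = (e^0.04 − 0.9)/(1.25 − 0.9) = 0.1408/0.3500 = 0.4023
Terminal stock prices: S_uuu = 185.5, S_uud = 133.6, S_udd = 96.19, S_ddd = 69.26
Terminal payoffs (S − K): max(95.55, 0) = 95.55, max(43.59, 0) = 43.59, max(6.188, 0) = 6.188, max(-20.74, 0) = 0
Node uu (S = 148.4): V_uu = e^(−0.04)·[0.4023·95.5469 + 0.5977·43.5938] = 61.9665
Node ud (S = 106.9): V_ud = e^(−0.04)·[0.4023·43.5938 + 0.5977·6.1875] = 20.4040
Node dd (S = 76.95): V_dd = e^(−0.04)·[0.4023·6.1875 + 0.5977·0.0000] = 2.3917
Node u (S = 118.8): V_u = e^(−0.04)·[0.4023·61.9665 + 0.5977·20.4040] = 35.6695
Node d (S = 85.5): V_d = e^(−0.04)·[0.4023·20.4040 + 0.5977·2.3917] = 9.2604
Node 0 (S = 95): V_0 = e^(−0.04)·[0.4023·35.6695 + 0.5977·9.2604] = 19.1055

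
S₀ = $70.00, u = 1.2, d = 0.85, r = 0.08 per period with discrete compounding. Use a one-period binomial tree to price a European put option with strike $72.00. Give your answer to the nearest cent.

$3.97

Risk-neutral probability p = (1 + 0.08 − 0.85)/(1.2 − 0.85) = 0.2300/0.3500 = 0.6571
Terminal stock prices: S_u = 84, S_d = 59.5
Terminal payoffs (K − S): max(-12, 0) = 0, max(12.5, 0) = 12.5
Node 0 (S = 70): V_0 = 1/1.08·[0.6571·0.0000 + 0.3429·12.5000] = 3.9683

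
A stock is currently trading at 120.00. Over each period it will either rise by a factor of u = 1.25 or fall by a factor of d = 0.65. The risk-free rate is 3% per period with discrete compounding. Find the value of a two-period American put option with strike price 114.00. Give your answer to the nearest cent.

16.43

Risk-neutral probability p = (1 + 0.03 − 0.65)/(1.25 − 0.65) = 0.3800/0.6000 = 0.6333
Terminal stock prices: S_uu = 187.5, S_ud = 97.5, S_dd = 50.7
Terminal payoffs (K − S): max(-73.5, 0) = 0, max(16.5, 0) = 16.5, max(63.3, 0) = 63.3
Node u (S = 150): continuation = 1/1.03·[0.6333·0.0000 + 0.3667·16.5000] = 5.8738; exercise value = 0.0000 ≤ continuation, so V_u = 5.8738
Node d (S = 78): continuation = 1/1.03·[0.6333·16.5000 + 0.3667·63.3000] = 32.6796; exercise value = 36.0000 > continuation, so V_d = 36.0000 (exercise)
Node 0 (S = 120): continuation = 1/1.03·[0.6333·5.8738 + 0.3667·36.0000] = 16.4272; exercise value = 0.0000 ≤ continuation, so V_0 = 16.4272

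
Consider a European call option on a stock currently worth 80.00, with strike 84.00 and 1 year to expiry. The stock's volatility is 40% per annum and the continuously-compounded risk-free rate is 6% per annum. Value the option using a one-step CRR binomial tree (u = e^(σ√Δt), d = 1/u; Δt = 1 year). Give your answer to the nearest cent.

CRR parameters: u = e^(σ√Δt) = e^(0.4·√1) = 1.4918, d = 1/u = 0.6703
Per-period rate: rΔt = 0.06·1 = 0.06, so R = e^0.06 = 1.0618
Risk-neutral probability p = (e^0.06 − 0.6703)/(1.4918 − 0.6703) = 0.3915/0.8215 = 0.4766
Terminal stock prices: S_u = 119.3, S_d = 53.63
Terminal payoffs (S − K): max(35.35, 0) = 35.35, max(-30.37, 0) = 0
Node 0 (S = 80): V_0 = e^(−0.06)·[0.4766·35.3460 + 0.5234·0.0000] = 15.8644

15.86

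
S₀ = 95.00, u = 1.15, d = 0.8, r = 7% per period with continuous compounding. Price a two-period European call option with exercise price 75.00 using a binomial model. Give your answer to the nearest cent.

Risk-neutral probability p = (e^0.07 − 0.8)/(1.15 − 0.8) = 0.2725/0.3500 = 0.7786
Terminal stock prices: S_uu = 125.6, S_ud = 87.4, S_dd = 60.8
Terminal payoffs (S − K): max(50.64, 0) = 50.64, max(12.4, 0) = 12.4, max(-14.2, 0) = 0
Node u (S = 109.2): V_u = e^(−0.07)·[0.7786·50.6375 + 0.2214·12.4000] = 39.3205
Node d (S = 76): V_d = e^(−0.07)·[0.7786·12.4000 + 0.2214·0.0000] = 9.0019
Node 0 (S = 95): V_0 = e^(−0.07)·[0.7786·39.3205 + 0.2214·9.0019] = 30.4033

30.40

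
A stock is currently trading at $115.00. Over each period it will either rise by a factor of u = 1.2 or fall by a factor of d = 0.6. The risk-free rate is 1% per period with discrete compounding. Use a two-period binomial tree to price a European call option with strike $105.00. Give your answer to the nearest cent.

$27.74

Risk-neutral probability p = (1 + 0.01 − 0.6)/(1.2 − 0.6) = 0.4100/0.6000 = 0.6833
Terminal stock prices: S_uu = 165.6, S_ud = 82.8, S_dd = 41.4
Terminal payoffs (S − K): max(60.6, 0) = 60.6, max(-22.2, 0) = 0, max(-63.6, 0) = 0
Node u (S = 138): V_u = 1/1.01·[0.6833·60.6000 + 0.3167·0.0000] = 41.0000
Node d (S = 69): V_d = 1/1.01·[0.6833·0.0000 + 0.3167·0.0000] = 0.0000
Node 0 (S = 115): V_0 = 1/1.01·[0.6833·41.0000 + 0.3167·0.0000] = 27.7393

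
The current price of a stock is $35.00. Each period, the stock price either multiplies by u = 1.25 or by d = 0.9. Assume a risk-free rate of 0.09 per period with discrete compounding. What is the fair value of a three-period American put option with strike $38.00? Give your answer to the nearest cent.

$3.00

Risk-neutral probability p = (1 + 0.09 − 0.9)/(1.25 − 0.9) = 0.1900/0.3500 = 0.5429
Terminal stock prices: S_uuu = 68.36, S_uud = 49.22, S_udd = 35.44, S_ddd = 25.52
Terminal payoffs (K − S): max(-30.36, 0) = 0, max(-11.22, 0) = 0, max(2.562, 0) = 2.562, max(12.48, 0) = 12.48
Node uu (S = 54.69): continuation = 1/1.09·[0.5429·0.0000 + 0.4571·0.0000] = 0.0000; exercise value = 0.0000 ≤ continuation, so V_uu = 0.0000
Node ud (S = 39.38): continuation = 1/1.09·[0.5429·0.0000 + 0.4571·2.5625] = 1.0747; exercise value = 0.0000 ≤ continuation, so V_ud = 1.0747
Node dd (S = 28.35): continuation = 1/1.09·[0.5429·2.5625 + 0.4571·12.4850] = 6.5124; exercise value = 9.6500 > continuation, so V_dd = 9.6500 (exercise)
Node u (S = 43.75): continuation = 1/1.09·[0.5429·0.0000 + 0.4571·1.0747] = 0.4507; exercise value = 0.0000 ≤ continuation, so V_u = 0.4507
Node d (S = 31.5): continuation = 1/1.09·[0.5429·1.0747 + 0.4571·9.6500] = 4.5824; exercise value = 6.5000 > continuation, so V_d = 6.5000 (exercise)
Node 0 (S = 35): continuation = 1/1.09·[0.5429·0.4507 + 0.4571·6.5000] = 2.9506; exercise value = 3.0000 > continuation, so V_0 = 3.0000 (exercise)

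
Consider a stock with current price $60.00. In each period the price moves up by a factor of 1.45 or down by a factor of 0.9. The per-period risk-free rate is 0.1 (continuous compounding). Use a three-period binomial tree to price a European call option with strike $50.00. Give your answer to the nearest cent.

$24.10

Risk-neutral probability p = (e^0.1 − 0.9)/(1.45 − 0.9) = 0.2052/0.5500 = 0.3730
Terminal stock prices: S_uuu = 182.9, S_uud = 113.5, S_udd = 70.47, S_ddd = 43.74
Terminal payoffs (S − K): max(132.9, 0) = 132.9, max(63.54, 0) = 63.54, max(20.47, 0) = 20.47, max(-6.26, 0) = 0
Node uu (S = 126.2): V_uu = e^(−0.1)·[0.3730·132.9175 + 0.6270·63.5350] = 80.9081
Node ud (S = 78.3): V_ud = e^(−0.1)·[0.3730·63.5350 + 0.6270·20.4700] = 33.0581
Node dd (S = 48.6): V_dd = e^(−0.1)·[0.3730·20.4700 + 0.6270·0.0000] = 6.9094
Node u (S = 87): V_u = e^(−0.1)·[0.3730·80.9081 + 0.6270·33.0581] = 46.0635
Node d (S = 54): V_d = e^(−0.1)·[0.3730·33.0581 + 0.6270·6.9094] = 15.0781
Node 0 (S = 60): V_0 = e^(−0.1)·[0.3730·46.0635 + 0.6270·15.0781] = 24.1020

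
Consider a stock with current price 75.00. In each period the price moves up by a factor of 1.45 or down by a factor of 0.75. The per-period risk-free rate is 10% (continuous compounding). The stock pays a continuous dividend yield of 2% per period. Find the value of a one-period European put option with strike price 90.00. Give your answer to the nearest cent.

Per-period risk-free factor R = e^0.1 = 1.1052; dividend-adjusted growth = e^(0.1−0.02) = 1.0833.
Risk-neutral probability p = (1.0833 − 0.75)/(1.45 − 0.75) = 0.3333/0.7000 = 0.4761
Terminal stock prices: S_u = 108.8, S_d = 56.25
Terminal payoffs (K − S): max(-18.75, 0) = 0, max(33.75, 0) = 33.75
Node 0 (S = 75): V_0 = e^(−0.1)·[0.4761·0.0000 + 0.5239·33.7500] = 15.9983

16.00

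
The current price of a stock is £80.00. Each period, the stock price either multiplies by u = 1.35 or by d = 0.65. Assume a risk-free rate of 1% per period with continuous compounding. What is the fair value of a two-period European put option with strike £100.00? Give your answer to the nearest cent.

Risk-neutral probability p = (e^0.01 − 0.65)/(1.35 − 0.65) = 0.3601/0.7000 = 0.5144
Terminal stock prices: S_uu = 145.8, S_ud = 70.2, S_dd = 33.8
Terminal payoffs (K − S): max(-45.8, 0) = 0, max(29.8, 0) = 29.8, max(66.2, 0) = 66.2
Node u (S = 108): V_u = e^(−0.01)·[0.5144·0.0000 + 0.4856·29.8000] = 14.3281
Node d (S = 52): V_d = e^(−0.01)·[0.5144·29.8000 + 0.4856·66.2000] = 47.0050
Node 0 (S = 80): V_0 = e^(−0.01)·[0.5144·14.3281 + 0.4856·47.0050] = 29.8969

£29.90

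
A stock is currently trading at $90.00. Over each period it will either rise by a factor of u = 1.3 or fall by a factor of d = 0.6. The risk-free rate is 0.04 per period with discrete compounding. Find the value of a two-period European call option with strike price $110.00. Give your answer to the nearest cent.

$15.38

Risk-neutral probability p = (1 + 0.04 − 0.6)/(1.3 − 0.6) = 0.4400/0.7000 = 0.6286
Terminal stock prices: S_uu = 152.1, S_ud = 70.2, S_dd = 32.4
Terminal payoffs (S − K): max(42.1, 0) = 42.1, max(-39.8, 0) = 0, max(-77.6, 0) = 0
Node u (S = 117): V_u = 1/1.04·[0.6286·42.1000 + 0.3714·0.0000] = 25.4451
Node d (S = 54): V_d = 1/1.04·[0.6286·0.0000 + 0.3714·0.0000] = 0.0000
Node 0 (S = 90): V_0 = 1/1.04·[0.6286·25.4451 + 0.3714·0.0000] = 15.3789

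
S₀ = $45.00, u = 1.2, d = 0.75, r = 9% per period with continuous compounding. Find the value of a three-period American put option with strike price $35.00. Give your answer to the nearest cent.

$0.75

Risk-neutral probability p = (e^0.09 − 0.75)/(1.2 − 0.75) = 0.3442/0.4500 = 0.7648
Terminal stock prices: S_uuu = 77.76, S_uud = 48.6, S_udd = 30.38, S_ddd = 18.98
Terminal payoffs (K − S): max(-42.76, 0) = 0, max(-13.6, 0) = 0, max(4.625, 0) = 4.625, max(16.02, 0) = 16.02
Node uu (S = 64.8): continuation = e^(−0.09)·[0.7648·0.0000 + 0.2352·0.0000] = 0.0000; exercise value = 0.0000 ≤ continuation, so V_uu = 0.0000
Node ud (S = 40.5): continuation = e^(−0.09)·[0.7648·0.0000 + 0.2352·4.6250] = 0.9940; exercise value = 0.0000 ≤ continuation, so V_ud = 0.9940
Node dd (S = 25.31): continuation = e^(−0.09)·[0.7648·4.6250 + 0.2352·16.0156] = 6.6751; exercise value = 9.6875 > continuation, so V_dd = 9.6875 (exercise)
Node u (S = 54): continuation = e^(−0.09)·[0.7648·0.0000 + 0.2352·0.9940] = 0.2136; exercise value = 0.0000 ≤ continuation, so V_u = 0.2136
Node d (S = 33.75): continuation = e^(−0.09)·[0.7648·0.9940 + 0.2352·9.6875] = 2.7769; exercise value = 1.2500 ≤ continuation, so V_d = 2.7769
Node 0 (S = 45): continuation = e^(−0.09)·[0.7648·0.2136 + 0.2352·2.7769] = 0.7462; exercise value = 0.0000 ≤ continuation, so V_0 = 0.7462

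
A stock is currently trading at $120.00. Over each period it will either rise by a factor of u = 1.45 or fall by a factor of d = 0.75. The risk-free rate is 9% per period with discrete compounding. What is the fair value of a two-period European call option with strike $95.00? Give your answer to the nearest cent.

$46.16

Risk-neutral probability p = (1 + 0.09 − 0.75)/(1.45 − 0.75) = 0.3400/0.7000 = 0.4857
Terminal stock prices: S_uu = 252.3, S_ud = 130.5, S_dd = 67.5
Terminal payoffs (S − K): max(157.3, 0) = 157.3, max(35.5, 0) = 35.5, max(-27.5, 0) = 0
Node u (S = 174): V_u = 1/1.09·[0.4857·157.3000 + 0.5143·35.5000] = 86.8440
Node d (S = 90): V_d = 1/1.09·[0.4857·35.5000 + 0.5143·0.0000] = 15.8191
Node 0 (S = 120): V_0 = 1/1.09·[0.4857·86.8440 + 0.5143·15.8191] = 46.1623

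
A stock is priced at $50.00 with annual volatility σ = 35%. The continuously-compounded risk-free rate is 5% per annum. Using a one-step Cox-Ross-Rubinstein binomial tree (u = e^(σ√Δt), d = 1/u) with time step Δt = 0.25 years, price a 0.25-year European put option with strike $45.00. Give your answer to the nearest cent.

CRR parameters: u = e^(σ√Δt) = e^(0.35·√0.25) = 1.1912, d = 1/u = 0.8395
Per-period rate: rΔt = 0.05·0.25 = 0.0125, so R = e^0.0125 = 1.0126
Risk-neutral probability p = (e^0.0125 − 0.8395)/(1.1912 − 0.8395) = 0.1731/0.3518 = 0.4921
Terminal stock prices: S_u = 59.56, S_d = 41.97
Terminal payoffs (K − S): max(-14.56, 0) = 0, max(3.027, 0) = 3.027
Node 0 (S = 50): V_0 = e^(−0.0125)·[0.4921·0.0000 + 0.5079·3.0271] = 1.5183

$1.52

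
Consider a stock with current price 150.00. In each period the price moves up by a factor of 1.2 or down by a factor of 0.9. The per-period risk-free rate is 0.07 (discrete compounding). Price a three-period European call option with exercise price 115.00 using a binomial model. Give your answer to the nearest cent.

56.50

Risk-neutral probability p = (1 + 0.07 − 0.9)/(1.2 − 0.9) = 0.1700/0.3000 = 0.5667
Terminal stock prices: S_uuu = 259.2, S_uud = 194.4, S_udd = 145.8, S_ddd = 109.4
Terminal payoffs (S − K): max(144.2, 0) = 144.2, max(79.4, 0) = 79.4, max(30.8, 0) = 30.8, max(-5.65, 0) = 0
Node uu (S = 216): V_uu = 1/1.07·[0.5667·144.2000 + 0.4333·79.4000] = 108.5234
Node ud (S = 162): V_ud = 1/1.07·[0.5667·79.4000 + 0.4333·30.8000] = 54.5234
Node dd (S = 121.5): V_dd = 1/1.07·[0.5667·30.8000 + 0.4333·0.0000] = 16.3115
Node u (S = 180): V_u = 1/1.07·[0.5667·108.5234 + 0.4333·54.5234] = 79.5545
Node d (S = 135): V_d = 1/1.07·[0.5667·54.5234 + 0.4333·16.3115] = 35.4812
Node 0 (S = 150): V_0 = 1/1.07·[0.5667·79.5545 + 0.4333·35.4812] = 56.5010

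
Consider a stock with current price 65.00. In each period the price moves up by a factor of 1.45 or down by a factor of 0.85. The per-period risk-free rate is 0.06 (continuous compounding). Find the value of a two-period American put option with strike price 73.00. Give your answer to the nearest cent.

10.81

Risk-neutral probability p = (e^0.06 − 0.85)/(1.45 − 0.85) = 0.2118/0.6000 = 0.3531
Terminal stock prices: S_uu = 136.7, S_ud = 80.11, S_dd = 46.96
Terminal payoffs (K − S): max(-63.66, 0) = 0, max(-7.112, 0) = 0, max(26.04, 0) = 26.04
Node u (S = 94.25): continuation = e^(−0.06)·[0.3531·0.0000 + 0.6469·0.0000] = 0.0000; exercise value = 0.0000 ≤ continuation, so V_u = 0.0000
Node d (S = 55.25): continuation = e^(−0.06)·[0.3531·0.0000 + 0.6469·26.0375] = 15.8637; exercise value = 17.7500 > continuation, so V_d = 17.7500 (exercise)
Node 0 (S = 65): continuation = e^(−0.06)·[0.3531·0.0000 + 0.6469·17.7500] = 10.8144; exercise value = 8.0000 ≤ continuation, so V_0 = 10.8144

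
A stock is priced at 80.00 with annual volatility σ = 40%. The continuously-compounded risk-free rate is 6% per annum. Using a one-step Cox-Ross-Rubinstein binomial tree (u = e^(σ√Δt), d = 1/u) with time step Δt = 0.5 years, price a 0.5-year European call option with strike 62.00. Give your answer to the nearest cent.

20.69

CRR parameters: u = e^(σ√Δt) = e^(0.4·√0.5) = 1.3269, d = 1/u = 0.7536
Per-period rate: rΔt = 0.06·0.5 = 0.03, so R = e^0.03 = 1.0305
Risk-neutral probability p = (e^0.03 − 0.7536)/(1.3269 − 0.7536) = 0.2768/0.5733 = 0.4829
Terminal stock prices: S_u = 106.2, S_d = 60.29
Terminal payoffs (S − K): max(44.15, 0) = 44.15, max(-1.709, 0) = 0
Node 0 (S = 80): V_0 = e^(−0.03)·[0.4829·44.1517 + 0.5171·0.0000] = 20.6900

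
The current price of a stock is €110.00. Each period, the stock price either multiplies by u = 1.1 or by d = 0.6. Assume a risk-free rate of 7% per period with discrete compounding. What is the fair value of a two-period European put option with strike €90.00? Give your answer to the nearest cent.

€1.87

Risk-neutral probability p = (1 + 0.07 − 0.6)/(1.1 − 0.6) = 0.4700/0.5000 = 0.9400
Terminal stock prices: S_uu = 133.1, S_ud = 72.6, S_dd = 39.6
Terminal payoffs (K − S): max(-43.1, 0) = 0, max(17.4, 0) = 17.4, max(50.4, 0) = 50.4
Node u (S = 121): V_u = 1/1.07·[0.9400·0.0000 + 0.0600·17.4000] = 0.9757
Node d (S = 66): V_d = 1/1.07·[0.9400·17.4000 + 0.0600·50.4000] = 18.1121
Node 0 (S = 110): V_0 = 1/1.07·[0.9400·0.9757 + 0.0600·18.1121] = 1.8728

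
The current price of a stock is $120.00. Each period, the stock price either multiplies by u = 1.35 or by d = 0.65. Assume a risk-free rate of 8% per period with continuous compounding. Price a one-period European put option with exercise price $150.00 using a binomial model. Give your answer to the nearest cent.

Risk-neutral probability p = (e^0.08 − 0.65)/(1.35 − 0.65) = 0.4333/0.7000 = 0.6190
Terminal stock prices: S_u = 162, S_d = 78
Terminal payoffs (K − S): max(-12, 0) = 0, max(72, 0) = 72
Node 0 (S = 120): V_0 = e^(−0.08)·[0.6190·0.0000 + 0.3810·72.0000] = 25.3242

$25.32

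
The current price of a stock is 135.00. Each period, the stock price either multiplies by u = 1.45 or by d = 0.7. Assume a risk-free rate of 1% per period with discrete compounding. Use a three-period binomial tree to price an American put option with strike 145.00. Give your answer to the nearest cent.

Risk-neutral probability p = (1 + 0.01 − 0.7)/(1.45 − 0.7) = 0.3100/0.7500 = 0.4133
Terminal stock prices: S_uuu = 411.6, S_uud = 198.7, S_udd = 95.92, S_ddd = 46.3
Terminal payoffs (K − S): max(-266.6, 0) = 0, max(-53.69, 0) = 0, max(49.08, 0) = 49.08, max(98.7, 0) = 98.7
Node uu (S = 283.8): continuation = 1/1.01·[0.4133·0.0000 + 0.5867·0.0000] = 0.0000; exercise value = 0.0000 ≤ continuation, so V_uu = 0.0000
Node ud (S = 137): continuation = 1/1.01·[0.4133·0.0000 + 0.5867·49.0825] = 28.5100; exercise value = 7.9750 ≤ continuation, so V_ud = 28.5100
Node dd (S = 66.15): continuation = 1/1.01·[0.4133·49.0825 + 0.5867·98.6950] = 77.4144; exercise value = 78.8500 > continuation, so V_dd = 78.8500 (exercise)
Node u (S = 195.8): continuation = 1/1.01·[0.4133·0.0000 + 0.5867·28.5100] = 16.5602; exercise value = 0.0000 ≤ continuation, so V_u = 16.5602
Node d (S = 94.5): continuation = 1/1.01·[0.4133·28.5100 + 0.5867·78.8500] = 57.4681; exercise value = 50.5000 ≤ continuation, so V_d = 57.4681
Node 0 (S = 135): continuation = 1/1.01·[0.4133·16.5602 + 0.5867·57.4681] = 40.1579; exercise value = 10.0000 ≤ continuation, so V_0 = 40.1579

40.16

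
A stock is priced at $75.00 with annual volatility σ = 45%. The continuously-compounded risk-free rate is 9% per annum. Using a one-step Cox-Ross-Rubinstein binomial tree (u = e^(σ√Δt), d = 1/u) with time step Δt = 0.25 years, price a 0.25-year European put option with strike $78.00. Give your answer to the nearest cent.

CRR parameters: u = e^(σ√Δt) = e^(0.45·√0.25) = 1.2523, d = 1/u = 0.7985
Per-period rate: rΔt = 0.09·0.25 = 0.0225, so R = e^0.0225 = 1.0228
Risk-neutral probability p = (e^0.0225 − 0.7985)/(1.2523 − 0.7985) = 0.2242/0.4538 = 0.4941
Terminal stock prices: S_u = 93.92, S_d = 59.89
Terminal payoffs (K − S): max(-15.92, 0) = 0, max(18.11, 0) = 18.11
Node 0 (S = 75): V_0 = e^(−0.0225)·[0.4941·0.0000 + 0.5059·18.1113] = 8.9581

$8.96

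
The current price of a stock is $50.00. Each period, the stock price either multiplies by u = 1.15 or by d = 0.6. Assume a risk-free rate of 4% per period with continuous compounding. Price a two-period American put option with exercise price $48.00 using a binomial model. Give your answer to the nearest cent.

$5.42

Risk-neutral probability p = (e^0.04 − 0.6)/(1.15 − 0.6) = 0.4408/0.5500 = 0.8015
Terminal stock prices: S_uu = 66.12, S_ud = 34.5, S_dd = 18
Terminal payoffs (K − S): max(-18.12, 0) = 0, max(13.5, 0) = 13.5, max(30, 0) = 30
Node u (S = 57.5): continuation = e^(−0.04)·[0.8015·0.0000 + 0.1985·13.5000] = 2.5750; exercise value = 0.0000 ≤ continuation, so V_u = 2.5750
Node d (S = 30): continuation = e^(−0.04)·[0.8015·13.5000 + 0.1985·30.0000] = 16.1179; exercise value = 18.0000 > continuation, so V_d = 18.0000 (exercise)
Node 0 (S = 50): continuation = e^(−0.04)·[0.8015·2.5750 + 0.1985·18.0000] = 5.4162; exercise value = 0.0000 ≤ continuation, so V_0 = 5.4162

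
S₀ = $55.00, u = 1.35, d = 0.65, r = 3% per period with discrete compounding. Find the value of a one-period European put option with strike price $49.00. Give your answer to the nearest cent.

Risk-neutral probability p = (1 + 0.03 − 0.65)/(1.35 − 0.65) = 0.3800/0.7000 = 0.5429
Terminal stock prices: S_u = 74.25, S_d = 35.75
Terminal payoffs (K − S): max(-25.25, 0) = 0, max(13.25, 0) = 13.25
Node 0 (S = 55): V_0 = 1/1.03·[0.5429·0.0000 + 0.4571·13.2500] = 5.8807

$5.88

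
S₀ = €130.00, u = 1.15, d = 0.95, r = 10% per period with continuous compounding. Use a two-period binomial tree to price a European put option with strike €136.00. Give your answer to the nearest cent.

Risk-neutral probability p = (e^0.1 − 0.95)/(1.15 − 0.95) = 0.1552/0.2000 = 0.7759
Terminal stock prices: S_uu = 171.9, S_ud = 142, S_dd = 117.3
Terminal payoffs (K − S): max(-35.92, 0) = 0, max(-6.025, 0) = 0, max(18.67, 0) = 18.67
Node u (S = 149.5): V_u = e^(−0.1)·[0.7759·0.0000 + 0.2241·0.0000] = 0.0000
Node d (S = 123.5): V_d = e^(−0.1)·[0.7759·0.0000 + 0.2241·18.6750] = 3.7876
Node 0 (S = 130): V_0 = e^(−0.1)·[0.7759·0.0000 + 0.2241·3.7876] = 0.7682

€0.77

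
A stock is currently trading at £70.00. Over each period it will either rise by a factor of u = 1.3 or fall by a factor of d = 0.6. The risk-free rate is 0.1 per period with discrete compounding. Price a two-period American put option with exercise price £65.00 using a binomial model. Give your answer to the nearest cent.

Risk-neutral probability p = (1 + 0.1 − 0.6)/(1.3 − 0.6) = 0.5000/0.7000 = 0.7143
Terminal stock prices: S_uu = 118.3, S_ud = 54.6, S_dd = 25.2
Terminal payoffs (K − S): max(-53.3, 0) = 0, max(10.4, 0) = 10.4, max(39.8, 0) = 39.8
Node u (S = 91): continuation = 1/1.1·[0.7143·0.0000 + 0.2857·10.4000] = 2.7013; exercise value = 0.0000 ≤ continuation, so V_u = 2.7013
Node d (S = 42): continuation = 1/1.1·[0.7143·10.4000 + 0.2857·39.8000] = 17.0909; exercise value = 23.0000 > continuation, so V_d = 23.0000 (exercise)
Node 0 (S = 70): continuation = 1/1.1·[0.7143·2.7013 + 0.2857·23.0000] = 7.7281; exercise value = 0.0000 ≤ continuation, so V_0 = 7.7281

£7.73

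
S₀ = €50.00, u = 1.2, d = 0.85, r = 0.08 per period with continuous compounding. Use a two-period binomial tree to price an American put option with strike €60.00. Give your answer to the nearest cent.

€10.00

Risk-neutral probability p = (e^0.08 − 0.85)/(1.2 − 0.85) = 0.2333/0.3500 = 0.6665
Terminal stock prices: S_uu = 72, S_ud = 51, S_dd = 36.12
Terminal payoffs (K − S): max(-12, 0) = 0, max(9, 0) = 9, max(23.88, 0) = 23.88
Node u (S = 60): continuation = e^(−0.08)·[0.6665·0.0000 + 0.3335·9.0000] = 2.7704; exercise value = 0.0000 ≤ continuation, so V_u = 2.7704
Node d (S = 42.5): continuation = e^(−0.08)·[0.6665·9.0000 + 0.3335·23.8750] = 12.8870; exercise value = 17.5000 > continuation, so V_d = 17.5000 (exercise)
Node 0 (S = 50): continuation = e^(−0.08)·[0.6665·2.7704 + 0.3335·17.5000] = 7.0916; exercise value = 10.0000 > continuation, so V_0 = 10.0000 (exercise)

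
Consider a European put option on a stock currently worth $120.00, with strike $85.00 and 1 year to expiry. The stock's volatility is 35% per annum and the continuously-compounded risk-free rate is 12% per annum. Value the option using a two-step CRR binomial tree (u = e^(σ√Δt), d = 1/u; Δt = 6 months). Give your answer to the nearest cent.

CRR parameters: u = e^(σ√Δt) = e^(0.35·√0.5) = 1.2808, d = 1/u = 0.7808
Per-period rate: rΔt = 0.12·0.5 = 0.06, so R = e^0.06 = 1.0618
Risk-neutral probability p = (e^0.06 − 0.7808)/(1.2808 − 0.7808) = 0.2811/0.5000 = 0.5621
Terminal stock prices: S_uu = 196.9, S_ud = 120, S_dd = 73.15
Terminal payoffs (K − S): max(-111.9, 0) = 0, max(-35, 0) = 0, max(11.85, 0) = 11.85
Node u (S = 153.7): V_u = e^(−0.06)·[0.5621·0.0000 + 0.4379·0.0000] = 0.0000
Node d (S = 93.69): V_d = e^(−0.06)·[0.5621·0.0000 + 0.4379·11.8496] = 4.8867
Node 0 (S = 120): V_0 = e^(−0.06)·[0.5621·0.0000 + 0.4379·4.8867] = 2.0153

$2.02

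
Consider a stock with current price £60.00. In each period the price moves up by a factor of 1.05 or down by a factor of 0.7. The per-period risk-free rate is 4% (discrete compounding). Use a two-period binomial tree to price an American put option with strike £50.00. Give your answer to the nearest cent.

£0.37

Risk-neutral probability p = (1 + 0.04 − 0.7)/(1.05 − 0.7) = 0.3400/0.3500 = 0.9714
Terminal stock prices: S_uu = 66.15, S_ud = 44.1, S_dd = 29.4
Terminal payoffs (K − S): max(-16.15, 0) = 0, max(5.9, 0) = 5.9, max(20.6, 0) = 20.6
Node u (S = 63): continuation = 1/1.04·[0.9714·0.0000 + 0.0286·5.9000] = 0.1621; exercise value = 0.0000 ≤ continuation, so V_u = 0.1621
Node d (S = 42): continuation = 1/1.04·[0.9714·5.9000 + 0.0286·20.6000] = 6.0769; exercise value = 8.0000 > continuation, so V_d = 8.0000 (exercise)
Node 0 (S = 60): continuation = 1/1.04·[0.9714·0.1621 + 0.0286·8.0000] = 0.3712; exercise value = 0.0000 ≤ continuation, so V_0 = 0.3712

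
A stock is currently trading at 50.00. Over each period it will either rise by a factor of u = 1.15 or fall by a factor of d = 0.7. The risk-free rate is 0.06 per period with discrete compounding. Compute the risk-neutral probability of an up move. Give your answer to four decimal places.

p = 0.8000

Risk-neutral probability p = (1 + 0.06 − 0.7)/(1.15 − 0.7) = 0.3600/0.4500 = 0.8000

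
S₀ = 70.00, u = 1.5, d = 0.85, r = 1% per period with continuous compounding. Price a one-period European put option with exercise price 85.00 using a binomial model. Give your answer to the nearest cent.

Risk-neutral probability p = (e^0.01 − 0.85)/(1.5 − 0.85) = 0.1601/0.6500 = 0.2462
Terminal stock prices: S_u = 105, S_d = 59.5
Terminal payoffs (K − S): max(-20, 0) = 0, max(25.5, 0) = 25.5
Node 0 (S = 70): V_0 = e^(−0.01)·[0.2462·0.0000 + 0.7538·25.5000] = 19.0299

19.03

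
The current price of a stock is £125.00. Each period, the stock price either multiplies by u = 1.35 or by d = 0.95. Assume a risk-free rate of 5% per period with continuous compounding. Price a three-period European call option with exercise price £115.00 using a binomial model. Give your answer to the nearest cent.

Risk-neutral probability p = (e^0.05 − 0.95)/(1.35 − 0.95) = 0.1013/0.4000 = 0.2532
Terminal stock prices: S_uuu = 307.5, S_uud = 216.4, S_udd = 152.3, S_ddd = 107.2
Terminal payoffs (S − K): max(192.5, 0) = 192.5, max(101.4, 0) = 101.4, max(37.3, 0) = 37.3, max(-7.828, 0) = 0
Node uu (S = 227.8): V_uu = e^(−0.05)·[0.2532·192.5469 + 0.7468·101.4219] = 118.4211
Node ud (S = 160.3): V_ud = e^(−0.05)·[0.2532·101.4219 + 0.7468·37.2969] = 50.9211
Node dd (S = 112.8): V_dd = e^(−0.05)·[0.2532·37.2969 + 0.7468·0.0000] = 8.9822
Node u (S = 168.8): V_u = e^(−0.05)·[0.2532·118.4211 + 0.7468·50.9211] = 64.6937
Node d (S = 118.8): V_d = e^(−0.05)·[0.2532·50.9211 + 0.7468·8.9822] = 18.6443
Node 0 (S = 125): V_0 = e^(−0.05)·[0.2532·64.6937 + 0.7468·18.6443] = 28.8251

£28.83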